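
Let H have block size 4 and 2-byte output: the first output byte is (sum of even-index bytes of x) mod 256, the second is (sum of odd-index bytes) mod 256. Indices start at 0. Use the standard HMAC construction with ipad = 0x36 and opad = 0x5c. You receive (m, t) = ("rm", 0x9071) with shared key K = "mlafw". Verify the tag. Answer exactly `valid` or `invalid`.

valid

Key "mlafw" = 6d 6c 61 66 77 is 5 bytes > B = 4, so hash it first: H(key) = 45 d2, then zero-pad to 4 bytes: K' = 45 d2 00 00.
K' ⊕ ipad = 73 e4 36 36; K' ⊕ opad = 19 8e 5c 5c.
Inner hash: even-index sum = 283 mod 256 = 27; odd-index sum = 391 mod 256 = 135 → 1b 87.
Outer hash (recomputed tag): even-index sum = 144 mod 256 = 144; odd-index sum = 369 mod 256 = 113 → 90 71.
Recomputed tag = 9071; claimed = 9071 → match.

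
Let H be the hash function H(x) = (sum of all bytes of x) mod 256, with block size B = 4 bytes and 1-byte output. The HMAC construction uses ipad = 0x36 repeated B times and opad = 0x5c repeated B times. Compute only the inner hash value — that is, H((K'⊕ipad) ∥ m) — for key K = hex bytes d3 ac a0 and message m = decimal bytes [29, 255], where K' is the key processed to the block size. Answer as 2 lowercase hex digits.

Key hex bytes d3 ac a0 is 3 bytes ≤ B = 4; zero-pad to 4 bytes: K' = d3 ac a0 00.
K' ⊕ ipad = e5 9a 96 36.
Inner input = e5 9a 96 36 ∥ 1d ff.
Inner hash: sum = 229+154+150+54+29+255 = 871; mod 256 = 103 → 67.

67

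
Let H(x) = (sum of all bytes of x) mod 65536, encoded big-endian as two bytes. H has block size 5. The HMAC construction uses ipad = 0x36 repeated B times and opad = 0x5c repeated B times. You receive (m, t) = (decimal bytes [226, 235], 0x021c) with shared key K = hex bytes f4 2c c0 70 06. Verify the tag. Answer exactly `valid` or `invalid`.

Key hex bytes f4 2c c0 70 06 is exactly B = 5 bytes: K' = f4 2c c0 70 06.
K' ⊕ ipad = c2 1a f6 46 30; K' ⊕ opad = a8 70 9c 2c 5a.
Inner hash: sum = 194+26+246+70+48+226+235 = 1045 → 04 15.
Outer hash (recomputed tag): sum = 168+112+156+44+90+4+21 = 595 → 02 53.
Recomputed tag = 0253; claimed = 021c → mismatch.

invalid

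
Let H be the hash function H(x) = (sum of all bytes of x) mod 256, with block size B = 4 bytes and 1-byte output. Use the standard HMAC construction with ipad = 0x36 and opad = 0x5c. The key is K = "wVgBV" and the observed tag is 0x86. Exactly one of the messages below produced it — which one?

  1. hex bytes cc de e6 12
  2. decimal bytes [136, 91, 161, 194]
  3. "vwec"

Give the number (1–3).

2

Key "wVgBV" = 77 56 67 42 56 is 5 bytes > B = 4, so hash it first: H(key) = cc, then zero-pad to 4 bytes: K' = cc 00 00 00.
K' ⊕ ipad = fa 36 36 36; K' ⊕ opad = 90 5c 5c 5c.
m1: inner = H(fa 36 36 36 cc de e6 12) = 3e; tag = H(90 5c 5c 5c 3e) = e2
m2: inner = H(fa 36 36 36 88 5b a1 c2) = e2; tag = H(90 5c 5c 5c e2) = 86 ← matches
m3: inner = H(fa 36 36 36 76 77 65 63) = 51; tag = H(90 5c 5c 5c 51) = f5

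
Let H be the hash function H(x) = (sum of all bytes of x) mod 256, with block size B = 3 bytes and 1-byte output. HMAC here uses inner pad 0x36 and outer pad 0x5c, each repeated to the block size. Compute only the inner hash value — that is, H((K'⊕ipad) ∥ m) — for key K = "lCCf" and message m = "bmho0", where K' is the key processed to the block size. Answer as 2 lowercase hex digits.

Key "lCCf" = 6c 43 43 66 is 4 bytes > B = 3, so hash it first: H(key) = 58, then zero-pad to 3 bytes: K' = 58 00 00.
K' ⊕ ipad = 6e 36 36.
Inner input = 6e 36 36 ∥ 62 6d 68 6f 30.
Inner hash: sum = 110+54+54+98+109+104+111+48 = 688; mod 256 = 176 → b0.

b0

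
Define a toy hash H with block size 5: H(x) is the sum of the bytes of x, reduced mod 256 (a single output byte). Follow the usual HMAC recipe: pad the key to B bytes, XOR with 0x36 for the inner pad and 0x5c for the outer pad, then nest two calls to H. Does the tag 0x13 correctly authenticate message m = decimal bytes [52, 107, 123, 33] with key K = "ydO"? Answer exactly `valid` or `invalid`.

invalid

Key "ydO" = 79 64 4f is 3 bytes ≤ B = 5; zero-pad to 5 bytes: K' = 79 64 4f 00 00.
K' ⊕ ipad = 4f 52 79 36 36; K' ⊕ opad = 25 38 13 5c 5c.
Inner hash: sum = 79+82+121+54+54+52+107+123+33 = 705; mod 256 = 193 → c1.
Outer hash (recomputed tag): sum = 37+56+19+92+92+193 = 489; mod 256 = 233 → e9.
Recomputed tag = e9; claimed = 13 → mismatch.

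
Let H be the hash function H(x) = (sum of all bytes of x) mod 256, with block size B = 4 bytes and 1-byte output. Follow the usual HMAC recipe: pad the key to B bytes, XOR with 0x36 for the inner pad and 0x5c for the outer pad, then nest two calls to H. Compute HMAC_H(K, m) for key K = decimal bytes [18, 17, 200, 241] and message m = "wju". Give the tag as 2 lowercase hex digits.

42

Key decimal bytes [18, 17, 200, 241] = 12 11 c8 f1 is exactly B = 4 bytes: K' = 12 11 c8 f1.
K' ⊕ ipad = 24 27 fe c7.  K' ⊕ opad = 4e 4d 94 ad.
Inner input = (K'⊕ipad) ∥ m = 24 27 fe c7 ∥ 77 6a 75.
Inner hash: sum = 36+39+254+199+119+106+117 = 870; mod 256 = 102 → 66.
Outer input = (K'⊕opad) ∥ inner = 4e 4d 94 ad ∥ 66.
Outer hash (tag): sum = 78+77+148+173+102 = 578; mod 256 = 66 → 42.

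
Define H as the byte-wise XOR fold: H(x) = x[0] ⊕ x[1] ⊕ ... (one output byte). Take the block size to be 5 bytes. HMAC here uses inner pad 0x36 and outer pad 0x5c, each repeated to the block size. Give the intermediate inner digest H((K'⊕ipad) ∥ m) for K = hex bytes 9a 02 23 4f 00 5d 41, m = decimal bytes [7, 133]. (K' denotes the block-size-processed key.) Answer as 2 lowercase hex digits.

5c

Key hex bytes 9a 02 23 4f 00 5d 41 is 7 bytes > B = 5, so hash it first: H(key) = e8, then zero-pad to 5 bytes: K' = e8 00 00 00 00.
K' ⊕ ipad = de 36 36 36 36.
Inner input = de 36 36 36 36 ∥ 07 85.
Inner hash: XOR de⊕36⊕36⊕36⊕36⊕07⊕85 = 5c.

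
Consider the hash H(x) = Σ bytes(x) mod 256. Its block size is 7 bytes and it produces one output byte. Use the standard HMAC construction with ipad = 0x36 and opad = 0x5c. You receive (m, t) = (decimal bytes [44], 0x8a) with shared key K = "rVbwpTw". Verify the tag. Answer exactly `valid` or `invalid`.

Key "rVbwpTw" = 72 56 62 77 70 54 77 is exactly B = 7 bytes: K' = 72 56 62 77 70 54 77.
K' ⊕ ipad = 44 60 54 41 46 62 41; K' ⊕ opad = 2e 0a 3e 2b 2c 08 2b.
Inner hash: sum = 68+96+84+65+70+98+65+44 = 590; mod 256 = 78 → 4e.
Outer hash (recomputed tag): sum = 46+10+62+43+44+8+43+78 = 334; mod 256 = 78 → 4e.
Recomputed tag = 4e; claimed = 8a → mismatch.

invalid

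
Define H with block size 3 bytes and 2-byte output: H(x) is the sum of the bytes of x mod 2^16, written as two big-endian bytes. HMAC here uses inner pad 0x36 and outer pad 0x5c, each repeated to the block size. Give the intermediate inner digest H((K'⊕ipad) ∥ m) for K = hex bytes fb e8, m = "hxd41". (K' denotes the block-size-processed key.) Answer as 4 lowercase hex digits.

Key hex bytes fb e8 is 2 bytes ≤ B = 3; zero-pad to 3 bytes: K' = fb e8 00.
K' ⊕ ipad = cd de 36.
Inner input = cd de 36 ∥ 68 78 64 34 31.
Inner hash: sum = 205+222+54+104+120+100+52+49 = 906 → 03 8a.

038a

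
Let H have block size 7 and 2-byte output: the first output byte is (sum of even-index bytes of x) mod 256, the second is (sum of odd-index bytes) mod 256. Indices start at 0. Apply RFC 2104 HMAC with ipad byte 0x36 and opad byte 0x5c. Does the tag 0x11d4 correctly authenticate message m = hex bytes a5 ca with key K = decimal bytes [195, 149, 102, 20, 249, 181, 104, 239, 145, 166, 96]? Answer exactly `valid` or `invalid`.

Key decimal bytes [195, 149, 102, 20, 249, 181, 104, 239, 145, 166, 96] = c3 95 66 14 f9 b5 68 ef 91 a6 60 is 11 bytes > B = 7, so hash it first: H(key) = 7b f3, then zero-pad to 7 bytes: K' = 7b f3 00 00 00 00 00.
K' ⊕ ipad = 4d c5 36 36 36 36 36; K' ⊕ opad = 27 af 5c 5c 5c 5c 5c.
Inner hash: even-index sum = 441 mod 256 = 185; odd-index sum = 470 mod 256 = 214 → b9 d6.
Outer hash (recomputed tag): even-index sum = 529 mod 256 = 17; odd-index sum = 544 mod 256 = 32 → 11 20.
Recomputed tag = 1120; claimed = 11d4 → mismatch.

invalid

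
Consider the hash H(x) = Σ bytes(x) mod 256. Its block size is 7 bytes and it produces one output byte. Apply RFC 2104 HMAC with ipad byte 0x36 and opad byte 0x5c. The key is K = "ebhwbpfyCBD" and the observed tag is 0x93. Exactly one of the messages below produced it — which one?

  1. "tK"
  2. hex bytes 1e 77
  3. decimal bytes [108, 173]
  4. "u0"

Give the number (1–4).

Key "ebhwbpfyCBD" = 65 62 68 77 62 70 66 79 43 42 44 is 11 bytes > B = 7, so hash it first: H(key) = 20, then zero-pad to 7 bytes: K' = 20 00 00 00 00 00 00.
K' ⊕ ipad = 16 36 36 36 36 36 36; K' ⊕ opad = 7c 5c 5c 5c 5c 5c 5c.
m1: inner = H(16 36 36 36 36 36 36 74 4b) = 19; tag = H(7c 5c 5c 5c 5c 5c 5c 19) = bd
m2: inner = H(16 36 36 36 36 36 36 1e 77) = ef; tag = H(7c 5c 5c 5c 5c 5c 5c ef) = 93 ← matches
m3: inner = H(16 36 36 36 36 36 36 6c ad) = 73; tag = H(7c 5c 5c 5c 5c 5c 5c 73) = 17
m4: inner = H(16 36 36 36 36 36 36 75 30) = ff; tag = H(7c 5c 5c 5c 5c 5c 5c ff) = a3

2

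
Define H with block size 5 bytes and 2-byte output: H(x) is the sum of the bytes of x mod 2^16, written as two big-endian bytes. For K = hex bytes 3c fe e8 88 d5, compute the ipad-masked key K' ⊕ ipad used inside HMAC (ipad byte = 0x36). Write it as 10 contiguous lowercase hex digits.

Key hex bytes 3c fe e8 88 d5 is exactly B = 5 bytes: K' = 3c fe e8 88 d5.
XOR each byte with 0x36: 3c⊕36=0a, fe⊕36=c8, e8⊕36=de, 88⊕36=be, d5⊕36=e3.

0ac8debee3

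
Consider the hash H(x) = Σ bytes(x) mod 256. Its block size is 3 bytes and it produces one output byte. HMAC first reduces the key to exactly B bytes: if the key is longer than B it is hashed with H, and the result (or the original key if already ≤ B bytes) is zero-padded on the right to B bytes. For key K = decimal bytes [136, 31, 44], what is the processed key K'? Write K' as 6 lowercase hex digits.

Key decimal bytes [136, 31, 44] = 88 1f 2c is exactly B = 3 bytes: K' = 88 1f 2c.

881f2c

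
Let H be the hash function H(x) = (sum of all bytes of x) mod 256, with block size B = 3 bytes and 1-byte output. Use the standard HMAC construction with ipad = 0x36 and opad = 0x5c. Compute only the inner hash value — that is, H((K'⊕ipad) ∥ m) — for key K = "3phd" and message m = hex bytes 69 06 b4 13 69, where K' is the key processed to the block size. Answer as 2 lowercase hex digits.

64

Key "3phd" = 33 70 68 64 is 4 bytes > B = 3, so hash it first: H(key) = 6f, then zero-pad to 3 bytes: K' = 6f 00 00.
K' ⊕ ipad = 59 36 36.
Inner input = 59 36 36 ∥ 69 06 b4 13 69.
Inner hash: sum = 89+54+54+105+6+180+19+105 = 612; mod 256 = 100 → 64.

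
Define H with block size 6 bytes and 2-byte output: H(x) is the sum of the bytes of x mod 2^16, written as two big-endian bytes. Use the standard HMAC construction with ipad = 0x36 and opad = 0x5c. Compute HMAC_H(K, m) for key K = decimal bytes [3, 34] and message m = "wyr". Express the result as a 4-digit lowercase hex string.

02d2

Key decimal bytes [3, 34] = 03 22 is 2 bytes ≤ B = 6; zero-pad to 6 bytes: K' = 03 22 00 00 00 00.
K' ⊕ ipad = 35 14 36 36 36 36.  K' ⊕ opad = 5f 7e 5c 5c 5c 5c.
Inner input = (K'⊕ipad) ∥ m = 35 14 36 36 36 36 ∥ 77 79 72.
Inner hash: sum = 53+20+54+54+54+54+119+121+114 = 643 → 02 83.
Outer input = (K'⊕opad) ∥ inner = 5f 7e 5c 5c 5c 5c ∥ 02 83.
Outer hash (tag): sum = 95+126+92+92+92+92+2+131 = 722 → 02 d2.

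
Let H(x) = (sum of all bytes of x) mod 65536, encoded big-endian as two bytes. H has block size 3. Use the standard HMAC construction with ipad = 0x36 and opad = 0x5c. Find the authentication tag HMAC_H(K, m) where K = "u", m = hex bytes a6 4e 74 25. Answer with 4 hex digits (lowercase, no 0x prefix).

Key "u" = 75 is 1 byte ≤ B = 3; zero-pad to 3 bytes: K' = 75 00 00.
K' ⊕ ipad = 43 36 36.  K' ⊕ opad = 29 5c 5c.
Inner input = (K'⊕ipad) ∥ m = 43 36 36 ∥ a6 4e 74 25.
Inner hash: sum = 67+54+54+166+78+116+37 = 572 → 02 3c.
Outer input = (K'⊕opad) ∥ inner = 29 5c 5c ∥ 02 3c.
Outer hash (tag): sum = 41+92+92+2+60 = 287 → 01 1f.

011f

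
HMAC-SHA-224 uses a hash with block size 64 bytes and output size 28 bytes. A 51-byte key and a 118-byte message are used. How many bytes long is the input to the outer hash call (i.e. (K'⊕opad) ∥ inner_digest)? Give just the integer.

Key is 51 ≤ 64 bytes, zero-padded: |K'| = 64.
Outer input = (K'⊕opad) ∥ H(inner) → 64 + 28 = 92 bytes.

92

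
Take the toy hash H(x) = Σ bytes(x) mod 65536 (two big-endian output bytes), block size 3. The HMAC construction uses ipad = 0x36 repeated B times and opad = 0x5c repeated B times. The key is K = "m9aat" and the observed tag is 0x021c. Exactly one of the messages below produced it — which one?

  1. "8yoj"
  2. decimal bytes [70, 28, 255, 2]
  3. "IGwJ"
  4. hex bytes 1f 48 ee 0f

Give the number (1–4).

Key "m9aat" = 6d 39 61 61 74 is 5 bytes > B = 3, so hash it first: H(key) = 01 dc, then zero-pad to 3 bytes: K' = 01 dc 00.
K' ⊕ ipad = 37 ea 36; K' ⊕ opad = 5d 80 5c.
m1: inner = H(37 ea 36 38 79 6f 6a) = 02 e1; tag = H(5d 80 5c 02 e1) = 021c ← matches
m2: inner = H(37 ea 36 46 1c ff 02) = 02 ba; tag = H(5d 80 5c 02 ba) = 01f5
m3: inner = H(37 ea 36 49 47 77 4a) = 02 a8; tag = H(5d 80 5c 02 a8) = 01e3
m4: inner = H(37 ea 36 1f 48 ee 0f) = 02 bb; tag = H(5d 80 5c 02 bb) = 01f6

1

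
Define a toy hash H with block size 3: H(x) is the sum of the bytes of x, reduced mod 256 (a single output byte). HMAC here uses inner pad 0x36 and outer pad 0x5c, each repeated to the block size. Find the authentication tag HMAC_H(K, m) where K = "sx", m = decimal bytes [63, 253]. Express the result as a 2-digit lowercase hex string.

Key "sx" = 73 78 is 2 bytes ≤ B = 3; zero-pad to 3 bytes: K' = 73 78 00.
K' ⊕ ipad = 45 4e 36.  K' ⊕ opad = 2f 24 5c.
Inner input = (K'⊕ipad) ∥ m = 45 4e 36 ∥ 3f fd.
Inner hash: sum = 69+78+54+63+253 = 517; mod 256 = 5 → 05.
Outer input = (K'⊕opad) ∥ inner = 2f 24 5c ∥ 05.
Outer hash (tag): sum = 47+36+92+5 = 180 → b4.

b4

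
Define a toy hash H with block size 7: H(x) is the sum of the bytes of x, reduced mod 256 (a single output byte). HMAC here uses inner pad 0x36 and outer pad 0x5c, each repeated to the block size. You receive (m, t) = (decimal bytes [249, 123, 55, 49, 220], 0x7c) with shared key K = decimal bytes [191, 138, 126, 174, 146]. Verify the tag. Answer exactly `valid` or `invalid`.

Key decimal bytes [191, 138, 126, 174, 146] = bf 8a 7e ae 92 is 5 bytes ≤ B = 7; zero-pad to 7 bytes: K' = bf 8a 7e ae 92 00 00.
K' ⊕ ipad = 89 bc 48 98 a4 36 36; K' ⊕ opad = e3 d6 22 f2 ce 5c 5c.
Inner hash: sum = 137+188+72+152+164+54+54+249+123+55+49+220 = 1517; mod 256 = 237 → ed.
Outer hash (recomputed tag): sum = 227+214+34+242+206+92+92+237 = 1344; mod 256 = 64 → 40.
Recomputed tag = 40; claimed = 7c → mismatch.

invalid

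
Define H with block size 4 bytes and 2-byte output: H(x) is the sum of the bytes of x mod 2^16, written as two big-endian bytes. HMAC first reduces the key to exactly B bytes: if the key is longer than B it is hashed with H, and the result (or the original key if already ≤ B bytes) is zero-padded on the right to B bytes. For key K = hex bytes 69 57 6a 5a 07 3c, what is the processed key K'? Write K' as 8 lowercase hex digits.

|K| = 6 > B = 4, so first hash the key.
H(K): sum = 105+87+106+90+7+60 = 455 → 01 c7.
Zero-pad H(K) = 01 c7 to 4 bytes: K' = 01 c7 00 00.

01c70000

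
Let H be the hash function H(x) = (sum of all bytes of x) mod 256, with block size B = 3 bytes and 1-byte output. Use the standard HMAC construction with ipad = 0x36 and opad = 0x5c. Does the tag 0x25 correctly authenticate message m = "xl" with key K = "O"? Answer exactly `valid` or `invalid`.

invalid

Key "O" = 4f is 1 byte ≤ B = 3; zero-pad to 3 bytes: K' = 4f 00 00.
K' ⊕ ipad = 79 36 36; K' ⊕ opad = 13 5c 5c.
Inner hash: sum = 121+54+54+120+108 = 457; mod 256 = 201 → c9.
Outer hash (recomputed tag): sum = 19+92+92+201 = 404; mod 256 = 148 → 94.
Recomputed tag = 94; claimed = 25 → mismatch.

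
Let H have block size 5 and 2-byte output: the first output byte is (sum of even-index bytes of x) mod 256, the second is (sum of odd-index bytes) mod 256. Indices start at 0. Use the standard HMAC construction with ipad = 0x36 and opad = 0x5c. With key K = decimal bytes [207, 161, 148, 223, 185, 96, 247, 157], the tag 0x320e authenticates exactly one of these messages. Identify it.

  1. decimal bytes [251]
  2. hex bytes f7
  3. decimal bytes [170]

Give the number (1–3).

3

Key decimal bytes [207, 161, 148, 223, 185, 96, 247, 157] = cf a1 94 df b9 60 f7 9d is 8 bytes > B = 5, so hash it first: H(key) = 13 7d, then zero-pad to 5 bytes: K' = 13 7d 00 00 00.
K' ⊕ ipad = 25 4b 36 36 36; K' ⊕ opad = 4f 21 5c 5c 5c.
m1: inner = H(25 4b 36 36 36 fb) = 91 7c; tag = H(4f 21 5c 5c 5c 91 7c) = 830e
m2: inner = H(25 4b 36 36 36 f7) = 91 78; tag = H(4f 21 5c 5c 5c 91 78) = 7f0e
m3: inner = H(25 4b 36 36 36 aa) = 91 2b; tag = H(4f 21 5c 5c 5c 91 2b) = 320e ← matches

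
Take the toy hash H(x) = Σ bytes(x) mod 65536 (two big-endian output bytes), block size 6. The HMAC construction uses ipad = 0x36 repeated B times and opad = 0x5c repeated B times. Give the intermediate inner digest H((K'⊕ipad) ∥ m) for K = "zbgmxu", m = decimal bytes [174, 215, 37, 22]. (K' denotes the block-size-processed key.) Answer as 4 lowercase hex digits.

Key "zbgmxu" = 7a 62 67 6d 78 75 is exactly B = 6 bytes: K' = 7a 62 67 6d 78 75.
K' ⊕ ipad = 4c 54 51 5b 4e 43.
Inner input = 4c 54 51 5b 4e 43 ∥ ae d7 25 16.
Inner hash: sum = 76+84+81+91+78+67+174+215+37+22 = 925 → 03 9d.

039d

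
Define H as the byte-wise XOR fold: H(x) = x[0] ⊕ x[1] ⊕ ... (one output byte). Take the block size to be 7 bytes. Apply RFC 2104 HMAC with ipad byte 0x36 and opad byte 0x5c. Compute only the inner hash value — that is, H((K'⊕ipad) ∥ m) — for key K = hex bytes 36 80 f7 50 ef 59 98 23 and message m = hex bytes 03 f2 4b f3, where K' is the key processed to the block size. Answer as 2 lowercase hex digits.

63

Key hex bytes 36 80 f7 50 ef 59 98 23 is 8 bytes > B = 7, so hash it first: H(key) = 1c, then zero-pad to 7 bytes: K' = 1c 00 00 00 00 00 00.
K' ⊕ ipad = 2a 36 36 36 36 36 36.
Inner input = 2a 36 36 36 36 36 36 ∥ 03 f2 4b f3.
Inner hash: XOR 2a⊕36⊕36⊕36⊕36⊕36⊕36⊕03⊕f2⊕4b⊕f3 = 63.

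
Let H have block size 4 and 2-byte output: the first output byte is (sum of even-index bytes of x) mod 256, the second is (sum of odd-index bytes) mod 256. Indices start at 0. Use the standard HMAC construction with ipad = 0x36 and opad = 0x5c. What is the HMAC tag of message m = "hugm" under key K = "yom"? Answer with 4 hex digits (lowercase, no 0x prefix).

cf00

Key "yom" = 79 6f 6d is 3 bytes ≤ B = 4; zero-pad to 4 bytes: K' = 79 6f 6d 00.
K' ⊕ ipad = 4f 59 5b 36.  K' ⊕ opad = 25 33 31 5c.
Inner input = (K'⊕ipad) ∥ m = 4f 59 5b 36 ∥ 68 75 67 6d.
Inner hash: even-index sum = 377 mod 256 = 121; odd-index sum = 369 mod 256 = 113 → 79 71.
Outer input = (K'⊕opad) ∥ inner = 25 33 31 5c ∥ 79 71.
Outer hash (tag): even-index sum = 207 mod 256 = 207; odd-index sum = 256 mod 256 = 0 → cf 00.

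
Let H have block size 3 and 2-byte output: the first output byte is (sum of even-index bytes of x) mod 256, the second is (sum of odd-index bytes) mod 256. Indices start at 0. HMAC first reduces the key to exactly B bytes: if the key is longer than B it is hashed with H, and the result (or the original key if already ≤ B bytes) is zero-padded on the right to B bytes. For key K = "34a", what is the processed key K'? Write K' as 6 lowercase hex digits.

333461

Key "34a" = 33 34 61 is exactly B = 3 bytes: K' = 33 34 61.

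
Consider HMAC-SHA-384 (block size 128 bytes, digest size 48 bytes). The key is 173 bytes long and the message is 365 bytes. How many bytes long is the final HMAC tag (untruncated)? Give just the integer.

The tag is one SHA-384 digest: 48 bytes.

48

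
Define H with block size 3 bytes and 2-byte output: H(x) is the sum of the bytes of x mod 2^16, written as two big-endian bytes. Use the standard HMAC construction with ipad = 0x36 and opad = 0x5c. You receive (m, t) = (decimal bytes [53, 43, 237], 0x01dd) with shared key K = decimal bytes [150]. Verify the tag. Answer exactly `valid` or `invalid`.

valid

Key decimal bytes [150] = 96 is 1 byte ≤ B = 3; zero-pad to 3 bytes: K' = 96 00 00.
K' ⊕ ipad = a0 36 36; K' ⊕ opad = ca 5c 5c.
Inner hash: sum = 160+54+54+53+43+237 = 601 → 02 59.
Outer hash (recomputed tag): sum = 202+92+92+2+89 = 477 → 01 dd.
Recomputed tag = 01dd; claimed = 01dd → match.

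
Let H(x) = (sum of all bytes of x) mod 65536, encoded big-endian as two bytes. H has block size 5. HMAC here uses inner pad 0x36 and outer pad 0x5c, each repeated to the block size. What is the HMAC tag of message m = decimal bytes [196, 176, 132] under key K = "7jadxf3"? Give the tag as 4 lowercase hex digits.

01af

Key "7jadxf3" = 37 6a 61 64 78 66 33 is 7 bytes > B = 5, so hash it first: H(key) = 02 77, then zero-pad to 5 bytes: K' = 02 77 00 00 00.
K' ⊕ ipad = 34 41 36 36 36.  K' ⊕ opad = 5e 2b 5c 5c 5c.
Inner input = (K'⊕ipad) ∥ m = 34 41 36 36 36 ∥ c4 b0 84.
Inner hash: sum = 52+65+54+54+54+196+176+132 = 783 → 03 0f.
Outer input = (K'⊕opad) ∥ inner = 5e 2b 5c 5c 5c ∥ 03 0f.
Outer hash (tag): sum = 94+43+92+92+92+3+15 = 431 → 01 af.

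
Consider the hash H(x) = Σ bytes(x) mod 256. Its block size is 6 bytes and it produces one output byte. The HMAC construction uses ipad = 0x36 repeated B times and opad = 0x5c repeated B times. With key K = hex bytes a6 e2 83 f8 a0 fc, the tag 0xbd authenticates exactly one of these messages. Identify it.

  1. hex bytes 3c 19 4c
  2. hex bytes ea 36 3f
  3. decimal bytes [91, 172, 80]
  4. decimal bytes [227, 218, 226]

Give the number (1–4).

Key hex bytes a6 e2 83 f8 a0 fc is exactly B = 6 bytes: K' = a6 e2 83 f8 a0 fc.
K' ⊕ ipad = 90 d4 b5 ce 96 ca; K' ⊕ opad = fa be df a4 fc a0.
m1: inner = H(90 d4 b5 ce 96 ca 3c 19 4c) = e8; tag = H(fa be df a4 fc a0 e8) = bf
m2: inner = H(90 d4 b5 ce 96 ca ea 36 3f) = a6; tag = H(fa be df a4 fc a0 a6) = 7d
m3: inner = H(90 d4 b5 ce 96 ca 5b ac 50) = 9e; tag = H(fa be df a4 fc a0 9e) = 75
m4: inner = H(90 d4 b5 ce 96 ca e3 da e2) = e6; tag = H(fa be df a4 fc a0 e6) = bd ← matches

4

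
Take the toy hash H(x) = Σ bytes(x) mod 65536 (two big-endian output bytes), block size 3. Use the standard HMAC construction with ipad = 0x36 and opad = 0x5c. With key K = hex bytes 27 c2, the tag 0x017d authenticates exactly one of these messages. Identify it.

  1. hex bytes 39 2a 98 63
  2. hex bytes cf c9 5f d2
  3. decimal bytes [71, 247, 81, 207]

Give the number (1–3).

2

Key hex bytes 27 c2 is 2 bytes ≤ B = 3; zero-pad to 3 bytes: K' = 27 c2 00.
K' ⊕ ipad = 11 f4 36; K' ⊕ opad = 7b 9e 5c.
m1: inner = H(11 f4 36 39 2a 98 63) = 02 99; tag = H(7b 9e 5c 02 99) = 0210
m2: inner = H(11 f4 36 cf c9 5f d2) = 04 04; tag = H(7b 9e 5c 04 04) = 017d ← matches
m3: inner = H(11 f4 36 47 f7 51 cf) = 03 99; tag = H(7b 9e 5c 03 99) = 0211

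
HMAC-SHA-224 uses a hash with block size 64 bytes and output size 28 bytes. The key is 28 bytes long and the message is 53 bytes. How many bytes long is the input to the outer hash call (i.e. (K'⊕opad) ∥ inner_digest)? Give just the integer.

92

Key is 28 ≤ 64 bytes, zero-padded: |K'| = 64.
Outer input = (K'⊕opad) ∥ H(inner) → 64 + 28 = 92 bytes.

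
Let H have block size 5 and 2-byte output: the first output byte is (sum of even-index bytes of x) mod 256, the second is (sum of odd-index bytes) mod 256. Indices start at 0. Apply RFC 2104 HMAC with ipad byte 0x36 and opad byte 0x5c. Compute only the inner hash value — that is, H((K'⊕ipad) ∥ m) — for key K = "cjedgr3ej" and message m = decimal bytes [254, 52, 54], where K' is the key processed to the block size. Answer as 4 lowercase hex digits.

Key "cjedgr3ej" = 63 6a 65 64 67 72 33 65 6a is 9 bytes > B = 5, so hash it first: H(key) = cc a5, then zero-pad to 5 bytes: K' = cc a5 00 00 00.
K' ⊕ ipad = fa 93 36 36 36.
Inner input = fa 93 36 36 36 ∥ fe 34 36.
Inner hash: even-index sum = 410 mod 256 = 154; odd-index sum = 509 mod 256 = 253 → 9a fd.

9afd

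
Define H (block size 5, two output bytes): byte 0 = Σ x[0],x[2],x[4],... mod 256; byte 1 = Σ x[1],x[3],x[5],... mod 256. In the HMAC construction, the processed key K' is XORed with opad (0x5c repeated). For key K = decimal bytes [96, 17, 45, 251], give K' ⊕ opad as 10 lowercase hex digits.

Key decimal bytes [96, 17, 45, 251] = 60 11 2d fb is 4 bytes ≤ B = 5; zero-pad to 5 bytes: K' = 60 11 2d fb 00.
XOR each byte with 0x5c: 60⊕5c=3c, 11⊕5c=4d, 2d⊕5c=71, fb⊕5c=a7, 00⊕5c=5c.

3c4d71a75c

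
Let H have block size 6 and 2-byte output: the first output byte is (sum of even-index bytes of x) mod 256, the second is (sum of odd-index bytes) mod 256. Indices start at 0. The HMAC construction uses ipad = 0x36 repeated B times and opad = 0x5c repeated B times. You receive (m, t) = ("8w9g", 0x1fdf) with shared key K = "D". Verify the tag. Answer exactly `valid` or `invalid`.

invalid

Key "D" = 44 is 1 byte ≤ B = 6; zero-pad to 6 bytes: K' = 44 00 00 00 00 00.
K' ⊕ ipad = 72 36 36 36 36 36; K' ⊕ opad = 18 5c 5c 5c 5c 5c.
Inner hash: even-index sum = 335 mod 256 = 79; odd-index sum = 384 mod 256 = 128 → 4f 80.
Outer hash (recomputed tag): even-index sum = 287 mod 256 = 31; odd-index sum = 404 mod 256 = 148 → 1f 94.
Recomputed tag = 1f94; claimed = 1fdf → mismatch.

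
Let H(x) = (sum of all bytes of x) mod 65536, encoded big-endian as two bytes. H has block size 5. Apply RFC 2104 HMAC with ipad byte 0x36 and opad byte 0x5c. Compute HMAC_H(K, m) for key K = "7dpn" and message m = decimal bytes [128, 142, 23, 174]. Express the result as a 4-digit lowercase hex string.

Key "7dpn" = 37 64 70 6e is 4 bytes ≤ B = 5; zero-pad to 5 bytes: K' = 37 64 70 6e 00.
K' ⊕ ipad = 01 52 46 58 36.  K' ⊕ opad = 6b 38 2c 32 5c.
Inner input = (K'⊕ipad) ∥ m = 01 52 46 58 36 ∥ 80 8e 17 ae.
Inner hash: sum = 1+82+70+88+54+128+142+23+174 = 762 → 02 fa.
Outer input = (K'⊕opad) ∥ inner = 6b 38 2c 32 5c ∥ 02 fa.
Outer hash (tag): sum = 107+56+44+50+92+2+250 = 601 → 02 59.

0259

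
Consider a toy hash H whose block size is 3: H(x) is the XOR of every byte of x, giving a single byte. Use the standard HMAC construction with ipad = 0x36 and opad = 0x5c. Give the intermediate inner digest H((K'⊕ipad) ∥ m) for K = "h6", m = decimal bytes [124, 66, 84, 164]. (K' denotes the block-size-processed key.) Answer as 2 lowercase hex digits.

Key "h6" = 68 36 is 2 bytes ≤ B = 3; zero-pad to 3 bytes: K' = 68 36 00.
K' ⊕ ipad = 5e 00 36.
Inner input = 5e 00 36 ∥ 7c 42 54 a4.
Inner hash: XOR 5e⊕00⊕36⊕7c⊕42⊕54⊕a4 = a6.

a6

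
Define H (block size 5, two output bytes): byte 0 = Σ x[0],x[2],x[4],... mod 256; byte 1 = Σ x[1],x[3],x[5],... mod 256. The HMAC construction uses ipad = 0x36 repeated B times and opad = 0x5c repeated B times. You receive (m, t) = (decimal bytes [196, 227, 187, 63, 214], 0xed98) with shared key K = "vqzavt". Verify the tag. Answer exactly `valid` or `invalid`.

Key "vqzavt" = 76 71 7a 61 76 74 is 6 bytes > B = 5, so hash it first: H(key) = 66 46, then zero-pad to 5 bytes: K' = 66 46 00 00 00.
K' ⊕ ipad = 50 70 36 36 36; K' ⊕ opad = 3a 1a 5c 5c 5c.
Inner hash: even-index sum = 478 mod 256 = 222; odd-index sum = 763 mod 256 = 251 → de fb.
Outer hash (recomputed tag): even-index sum = 493 mod 256 = 237; odd-index sum = 340 mod 256 = 84 → ed 54.
Recomputed tag = ed54; claimed = ed98 → mismatch.

invalid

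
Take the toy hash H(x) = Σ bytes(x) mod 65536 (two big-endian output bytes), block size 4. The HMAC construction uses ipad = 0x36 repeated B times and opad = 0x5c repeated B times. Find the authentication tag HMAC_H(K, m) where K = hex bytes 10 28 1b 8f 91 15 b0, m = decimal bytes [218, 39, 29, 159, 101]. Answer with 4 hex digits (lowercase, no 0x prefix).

Key hex bytes 10 28 1b 8f 91 15 b0 is 7 bytes > B = 4, so hash it first: H(key) = 02 38, then zero-pad to 4 bytes: K' = 02 38 00 00.
K' ⊕ ipad = 34 0e 36 36.  K' ⊕ opad = 5e 64 5c 5c.
Inner input = (K'⊕ipad) ∥ m = 34 0e 36 36 ∥ da 27 1d 9f 65.
Inner hash: sum = 52+14+54+54+218+39+29+159+101 = 720 → 02 d0.
Outer input = (K'⊕opad) ∥ inner = 5e 64 5c 5c ∥ 02 d0.
Outer hash (tag): sum = 94+100+92+92+2+208 = 588 → 02 4c.

024c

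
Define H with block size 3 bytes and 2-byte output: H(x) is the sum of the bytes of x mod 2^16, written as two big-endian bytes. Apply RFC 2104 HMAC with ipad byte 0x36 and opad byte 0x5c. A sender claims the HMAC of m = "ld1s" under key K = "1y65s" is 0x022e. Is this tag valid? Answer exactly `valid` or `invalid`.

valid

Key "1y65s" = 31 79 36 35 73 is 5 bytes > B = 3, so hash it first: H(key) = 01 88, then zero-pad to 3 bytes: K' = 01 88 00.
K' ⊕ ipad = 37 be 36; K' ⊕ opad = 5d d4 5c.
Inner hash: sum = 55+190+54+108+100+49+115 = 671 → 02 9f.
Outer hash (recomputed tag): sum = 93+212+92+2+159 = 558 → 02 2e.
Recomputed tag = 022e; claimed = 022e → match.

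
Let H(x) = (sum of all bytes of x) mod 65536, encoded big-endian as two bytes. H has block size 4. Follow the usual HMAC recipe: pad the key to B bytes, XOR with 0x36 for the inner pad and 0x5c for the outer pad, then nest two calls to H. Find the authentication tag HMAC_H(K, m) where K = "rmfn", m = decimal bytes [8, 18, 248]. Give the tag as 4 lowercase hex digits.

0126

Key "rmfn" = 72 6d 66 6e is exactly B = 4 bytes: K' = 72 6d 66 6e.
K' ⊕ ipad = 44 5b 50 58.  K' ⊕ opad = 2e 31 3a 32.
Inner input = (K'⊕ipad) ∥ m = 44 5b 50 58 ∥ 08 12 f8.
Inner hash: sum = 68+91+80+88+8+18+248 = 601 → 02 59.
Outer input = (K'⊕opad) ∥ inner = 2e 31 3a 32 ∥ 02 59.
Outer hash (tag): sum = 46+49+58+50+2+89 = 294 → 01 26.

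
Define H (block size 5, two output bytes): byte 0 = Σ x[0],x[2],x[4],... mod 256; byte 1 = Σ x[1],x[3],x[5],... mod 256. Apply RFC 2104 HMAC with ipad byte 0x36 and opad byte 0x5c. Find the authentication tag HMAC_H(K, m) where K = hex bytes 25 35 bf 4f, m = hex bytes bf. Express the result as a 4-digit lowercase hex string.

Key hex bytes 25 35 bf 4f is 4 bytes ≤ B = 5; zero-pad to 5 bytes: K' = 25 35 bf 4f 00.
K' ⊕ ipad = 13 03 89 79 36.  K' ⊕ opad = 79 69 e3 13 5c.
Inner input = (K'⊕ipad) ∥ m = 13 03 89 79 36 ∥ bf.
Inner hash: even-index sum = 210 mod 256 = 210; odd-index sum = 315 mod 256 = 59 → d2 3b.
Outer input = (K'⊕opad) ∥ inner = 79 69 e3 13 5c ∥ d2 3b.
Outer hash (tag): even-index sum = 499 mod 256 = 243; odd-index sum = 334 mod 256 = 78 → f3 4e.

f34e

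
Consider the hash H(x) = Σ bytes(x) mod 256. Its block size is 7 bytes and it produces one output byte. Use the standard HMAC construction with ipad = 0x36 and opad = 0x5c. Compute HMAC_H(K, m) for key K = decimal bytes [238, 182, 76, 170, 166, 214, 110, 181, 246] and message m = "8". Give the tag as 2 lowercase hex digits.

30

Key decimal bytes [238, 182, 76, 170, 166, 214, 110, 181, 246] = ee b6 4c aa a6 d6 6e b5 f6 is 9 bytes > B = 7, so hash it first: H(key) = 2f, then zero-pad to 7 bytes: K' = 2f 00 00 00 00 00 00.
K' ⊕ ipad = 19 36 36 36 36 36 36.  K' ⊕ opad = 73 5c 5c 5c 5c 5c 5c.
Inner input = (K'⊕ipad) ∥ m = 19 36 36 36 36 36 36 ∥ 38.
Inner hash: sum = 25+54+54+54+54+54+54+56 = 405; mod 256 = 149 → 95.
Outer input = (K'⊕opad) ∥ inner = 73 5c 5c 5c 5c 5c 5c ∥ 95.
Outer hash (tag): sum = 115+92+92+92+92+92+92+149 = 816; mod 256 = 48 → 30.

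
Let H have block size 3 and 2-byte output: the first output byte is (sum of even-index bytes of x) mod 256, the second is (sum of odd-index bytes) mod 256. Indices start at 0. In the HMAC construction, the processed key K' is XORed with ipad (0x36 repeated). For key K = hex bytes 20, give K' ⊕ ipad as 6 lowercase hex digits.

163636

Key hex bytes 20 is 1 byte ≤ B = 3; zero-pad to 3 bytes: K' = 20 00 00.
XOR each byte with 0x36: 20⊕36=16, 00⊕36=36, 00⊕36=36.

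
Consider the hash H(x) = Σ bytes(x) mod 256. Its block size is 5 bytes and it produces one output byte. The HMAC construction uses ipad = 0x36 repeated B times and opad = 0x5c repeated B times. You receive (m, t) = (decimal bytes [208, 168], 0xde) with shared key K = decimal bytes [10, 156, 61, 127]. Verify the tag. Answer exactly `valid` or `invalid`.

valid

Key decimal bytes [10, 156, 61, 127] = 0a 9c 3d 7f is 4 bytes ≤ B = 5; zero-pad to 5 bytes: K' = 0a 9c 3d 7f 00.
K' ⊕ ipad = 3c aa 0b 49 36; K' ⊕ opad = 56 c0 61 23 5c.
Inner hash: sum = 60+170+11+73+54+208+168 = 744; mod 256 = 232 → e8.
Outer hash (recomputed tag): sum = 86+192+97+35+92+232 = 734; mod 256 = 222 → de.
Recomputed tag = de; claimed = de → match.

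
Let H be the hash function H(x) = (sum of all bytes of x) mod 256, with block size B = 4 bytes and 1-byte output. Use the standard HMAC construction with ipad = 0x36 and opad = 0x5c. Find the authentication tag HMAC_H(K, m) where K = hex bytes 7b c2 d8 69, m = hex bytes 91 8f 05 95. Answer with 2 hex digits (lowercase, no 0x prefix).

Key hex bytes 7b c2 d8 69 is exactly B = 4 bytes: K' = 7b c2 d8 69.
K' ⊕ ipad = 4d f4 ee 5f.  K' ⊕ opad = 27 9e 84 35.
Inner input = (K'⊕ipad) ∥ m = 4d f4 ee 5f ∥ 91 8f 05 95.
Inner hash: sum = 77+244+238+95+145+143+5+149 = 1096; mod 256 = 72 → 48.
Outer input = (K'⊕opad) ∥ inner = 27 9e 84 35 ∥ 48.
Outer hash (tag): sum = 39+158+132+53+72 = 454; mod 256 = 198 → c6.

c6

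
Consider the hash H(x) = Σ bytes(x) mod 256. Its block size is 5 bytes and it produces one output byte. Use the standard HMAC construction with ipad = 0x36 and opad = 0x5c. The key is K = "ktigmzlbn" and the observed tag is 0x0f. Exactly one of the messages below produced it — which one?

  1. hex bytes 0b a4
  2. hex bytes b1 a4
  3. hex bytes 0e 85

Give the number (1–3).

2

Key "ktigmzlbn" = 6b 74 69 67 6d 7a 6c 62 6e is 9 bytes > B = 5, so hash it first: H(key) = d2, then zero-pad to 5 bytes: K' = d2 00 00 00 00.
K' ⊕ ipad = e4 36 36 36 36; K' ⊕ opad = 8e 5c 5c 5c 5c.
m1: inner = H(e4 36 36 36 36 0b a4) = 6b; tag = H(8e 5c 5c 5c 5c 6b) = 69
m2: inner = H(e4 36 36 36 36 b1 a4) = 11; tag = H(8e 5c 5c 5c 5c 11) = 0f ← matches
m3: inner = H(e4 36 36 36 36 0e 85) = 4f; tag = H(8e 5c 5c 5c 5c 4f) = 4d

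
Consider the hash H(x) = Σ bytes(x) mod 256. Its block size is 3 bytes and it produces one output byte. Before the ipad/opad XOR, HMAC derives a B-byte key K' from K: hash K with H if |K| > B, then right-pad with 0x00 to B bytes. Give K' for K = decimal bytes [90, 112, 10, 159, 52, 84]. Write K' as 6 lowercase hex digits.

|K| = 6 > B = 3, so first hash the key.
H(K): sum = 90+112+10+159+52+84 = 507; mod 256 = 251 → fb.
Zero-pad H(K) = fb to 3 bytes: K' = fb 00 00.

fb0000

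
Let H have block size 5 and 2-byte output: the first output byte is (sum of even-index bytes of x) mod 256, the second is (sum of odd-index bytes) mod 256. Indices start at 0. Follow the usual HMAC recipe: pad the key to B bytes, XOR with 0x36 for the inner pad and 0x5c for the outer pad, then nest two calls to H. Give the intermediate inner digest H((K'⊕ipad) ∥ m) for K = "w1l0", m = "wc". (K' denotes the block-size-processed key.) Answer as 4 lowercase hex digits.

Key "w1l0" = 77 31 6c 30 is 4 bytes ≤ B = 5; zero-pad to 5 bytes: K' = 77 31 6c 30 00.
K' ⊕ ipad = 41 07 5a 06 36.
Inner input = 41 07 5a 06 36 ∥ 77 63.
Inner hash: even-index sum = 308 mod 256 = 52; odd-index sum = 132 mod 256 = 132 → 34 84.

3484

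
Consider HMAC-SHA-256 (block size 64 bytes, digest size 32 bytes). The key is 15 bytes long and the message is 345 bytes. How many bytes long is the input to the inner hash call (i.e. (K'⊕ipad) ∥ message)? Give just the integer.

Key is 15 ≤ 64 bytes, zero-padded: |K'| = 64.
Inner input = (K'⊕ipad) ∥ m → 64 + 345 = 409 bytes.

409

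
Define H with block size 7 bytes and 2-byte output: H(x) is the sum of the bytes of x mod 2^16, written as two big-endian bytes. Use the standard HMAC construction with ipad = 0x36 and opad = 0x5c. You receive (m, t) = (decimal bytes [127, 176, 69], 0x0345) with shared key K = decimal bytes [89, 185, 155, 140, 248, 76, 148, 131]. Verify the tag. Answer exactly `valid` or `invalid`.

valid

Key decimal bytes [89, 185, 155, 140, 248, 76, 148, 131] = 59 b9 9b 8c f8 4c 94 83 is 8 bytes > B = 7, so hash it first: H(key) = 04 94, then zero-pad to 7 bytes: K' = 04 94 00 00 00 00 00.
K' ⊕ ipad = 32 a2 36 36 36 36 36; K' ⊕ opad = 58 c8 5c 5c 5c 5c 5c.
Inner hash: sum = 50+162+54+54+54+54+54+127+176+69 = 854 → 03 56.
Outer hash (recomputed tag): sum = 88+200+92+92+92+92+92+3+86 = 837 → 03 45.
Recomputed tag = 0345; claimed = 0345 → match.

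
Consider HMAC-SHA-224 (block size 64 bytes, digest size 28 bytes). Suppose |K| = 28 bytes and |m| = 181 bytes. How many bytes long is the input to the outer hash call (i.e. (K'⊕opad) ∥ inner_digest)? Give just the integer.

92

Key is 28 ≤ 64 bytes, zero-padded: |K'| = 64.
Outer input = (K'⊕opad) ∥ H(inner) → 64 + 28 = 92 bytes.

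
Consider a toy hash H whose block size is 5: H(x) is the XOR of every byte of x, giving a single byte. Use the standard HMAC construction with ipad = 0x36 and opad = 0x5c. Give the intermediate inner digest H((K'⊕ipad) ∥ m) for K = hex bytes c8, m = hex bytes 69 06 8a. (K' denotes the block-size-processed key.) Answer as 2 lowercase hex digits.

Key hex bytes c8 is 1 byte ≤ B = 5; zero-pad to 5 bytes: K' = c8 00 00 00 00.
K' ⊕ ipad = fe 36 36 36 36.
Inner input = fe 36 36 36 36 ∥ 69 06 8a.
Inner hash: XOR fe⊕36⊕36⊕36⊕36⊕69⊕06⊕8a = 1b.

1b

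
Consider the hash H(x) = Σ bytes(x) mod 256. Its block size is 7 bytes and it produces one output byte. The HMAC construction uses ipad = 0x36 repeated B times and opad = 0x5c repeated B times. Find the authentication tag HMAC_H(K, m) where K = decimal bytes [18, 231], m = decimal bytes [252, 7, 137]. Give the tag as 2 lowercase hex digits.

64

Key decimal bytes [18, 231] = 12 e7 is 2 bytes ≤ B = 7; zero-pad to 7 bytes: K' = 12 e7 00 00 00 00 00.
K' ⊕ ipad = 24 d1 36 36 36 36 36.  K' ⊕ opad = 4e bb 5c 5c 5c 5c 5c.
Inner input = (K'⊕ipad) ∥ m = 24 d1 36 36 36 36 36 ∥ fc 07 89.
Inner hash: sum = 36+209+54+54+54+54+54+252+7+137 = 911; mod 256 = 143 → 8f.
Outer input = (K'⊕opad) ∥ inner = 4e bb 5c 5c 5c 5c 5c ∥ 8f.
Outer hash (tag): sum = 78+187+92+92+92+92+92+143 = 868; mod 256 = 100 → 64.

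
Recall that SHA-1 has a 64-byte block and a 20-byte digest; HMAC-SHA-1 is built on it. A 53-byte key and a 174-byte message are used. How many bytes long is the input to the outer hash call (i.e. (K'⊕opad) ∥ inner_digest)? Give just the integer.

Key is 53 ≤ 64 bytes, zero-padded: |K'| = 64.
Outer input = (K'⊕opad) ∥ H(inner) → 64 + 20 = 84 bytes.

84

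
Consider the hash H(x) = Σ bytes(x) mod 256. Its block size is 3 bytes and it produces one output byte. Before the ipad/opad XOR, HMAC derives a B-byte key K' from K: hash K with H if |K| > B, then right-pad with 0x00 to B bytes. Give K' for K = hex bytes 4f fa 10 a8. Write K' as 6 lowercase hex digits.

|K| = 4 > B = 3, so first hash the key.
H(K): sum = 79+250+16+168 = 513; mod 256 = 1 → 01.
Zero-pad H(K) = 01 to 3 bytes: K' = 01 00 00.

010000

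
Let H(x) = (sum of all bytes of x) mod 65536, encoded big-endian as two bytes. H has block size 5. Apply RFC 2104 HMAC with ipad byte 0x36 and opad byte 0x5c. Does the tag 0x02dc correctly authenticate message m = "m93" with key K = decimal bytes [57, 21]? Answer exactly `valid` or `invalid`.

Key decimal bytes [57, 21] = 39 15 is 2 bytes ≤ B = 5; zero-pad to 5 bytes: K' = 39 15 00 00 00.
K' ⊕ ipad = 0f 23 36 36 36; K' ⊕ opad = 65 49 5c 5c 5c.
Inner hash: sum = 15+35+54+54+54+109+57+51 = 429 → 01 ad.
Outer hash (recomputed tag): sum = 101+73+92+92+92+1+173 = 624 → 02 70.
Recomputed tag = 0270; claimed = 02dc → mismatch.

invalid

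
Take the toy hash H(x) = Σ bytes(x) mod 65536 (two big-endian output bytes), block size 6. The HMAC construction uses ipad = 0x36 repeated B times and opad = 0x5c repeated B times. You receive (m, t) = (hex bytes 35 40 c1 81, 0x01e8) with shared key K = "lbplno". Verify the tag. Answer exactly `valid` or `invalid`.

Key "lbplno" = 6c 62 70 6c 6e 6f is exactly B = 6 bytes: K' = 6c 62 70 6c 6e 6f.
K' ⊕ ipad = 5a 54 46 5a 58 59; K' ⊕ opad = 30 3e 2c 30 32 33.
Inner hash: sum = 90+84+70+90+88+89+53+64+193+129 = 950 → 03 b6.
Outer hash (recomputed tag): sum = 48+62+44+48+50+51+3+182 = 488 → 01 e8.
Recomputed tag = 01e8; claimed = 01e8 → match.

valid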